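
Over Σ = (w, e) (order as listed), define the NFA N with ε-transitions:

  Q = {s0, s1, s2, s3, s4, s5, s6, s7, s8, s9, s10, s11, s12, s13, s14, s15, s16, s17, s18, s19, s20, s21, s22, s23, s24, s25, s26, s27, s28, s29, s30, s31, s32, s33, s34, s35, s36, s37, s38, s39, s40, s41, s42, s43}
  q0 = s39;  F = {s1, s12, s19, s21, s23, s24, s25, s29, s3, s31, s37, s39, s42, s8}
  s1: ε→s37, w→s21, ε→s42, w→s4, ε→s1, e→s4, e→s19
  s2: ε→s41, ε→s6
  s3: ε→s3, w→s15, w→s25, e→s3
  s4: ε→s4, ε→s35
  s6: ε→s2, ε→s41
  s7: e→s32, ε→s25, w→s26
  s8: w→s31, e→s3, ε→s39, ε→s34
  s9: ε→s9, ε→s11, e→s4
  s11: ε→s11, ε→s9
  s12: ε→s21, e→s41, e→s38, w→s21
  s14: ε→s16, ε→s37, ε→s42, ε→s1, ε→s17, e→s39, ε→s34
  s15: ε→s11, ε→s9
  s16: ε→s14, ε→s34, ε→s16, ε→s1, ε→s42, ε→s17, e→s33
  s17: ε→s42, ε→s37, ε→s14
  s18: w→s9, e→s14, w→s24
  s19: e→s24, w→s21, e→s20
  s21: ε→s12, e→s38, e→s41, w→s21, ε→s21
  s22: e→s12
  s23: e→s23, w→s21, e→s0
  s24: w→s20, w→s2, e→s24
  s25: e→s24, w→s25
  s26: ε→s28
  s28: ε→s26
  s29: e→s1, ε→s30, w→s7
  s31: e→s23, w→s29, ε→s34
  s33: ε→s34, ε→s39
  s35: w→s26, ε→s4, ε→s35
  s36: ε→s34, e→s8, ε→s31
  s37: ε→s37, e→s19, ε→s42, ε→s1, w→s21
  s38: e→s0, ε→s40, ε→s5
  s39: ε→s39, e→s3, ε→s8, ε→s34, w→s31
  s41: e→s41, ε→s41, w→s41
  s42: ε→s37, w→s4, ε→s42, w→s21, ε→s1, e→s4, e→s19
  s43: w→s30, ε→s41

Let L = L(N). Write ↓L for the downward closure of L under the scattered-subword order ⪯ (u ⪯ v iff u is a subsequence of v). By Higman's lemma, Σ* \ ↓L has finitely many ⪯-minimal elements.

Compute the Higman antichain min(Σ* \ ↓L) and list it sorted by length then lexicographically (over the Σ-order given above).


|Q|=44, |F|=14, |δ|=113 (60 ε).
min D↑ (11 st, q0=0, F={10}): 0:w→1,e→2 1:w→3,e→4 2:w→5,e→2 3:w→5,e→6 4:w→7,e→4 5:w→5,e→8 6:w→7,e→9 7:w→7,e→10 8:w→10,e→8 9:w→7,e→8 10:w→10,e→10 (ε-aug+det+¬).
'wewe': run [33, 30, 21, 14, 5] end={s0,s38,s40,s41,s5} ∉↓L; 4/4 del acc.
'ewew': N↓-sim [33, 26, 19, 13, 6] end={s2,s20,s26,s28,s41,s6} rej; 4/4 del acc.
'wwwew': run [33, 30, 24, 18, 10, 4] end={s2,s20,s41,s6} — reject; 5/5 deletions ∈↓L.
'wweeew': N↓-sim [33, 30, 24, 20, 16, 9, 4] end={s2,s20,s41,s6} rej; 6/6 del acc.
4 obstructions.

min(Σ*\↓L) = [wewe, ewew, wwwew, wweeew].


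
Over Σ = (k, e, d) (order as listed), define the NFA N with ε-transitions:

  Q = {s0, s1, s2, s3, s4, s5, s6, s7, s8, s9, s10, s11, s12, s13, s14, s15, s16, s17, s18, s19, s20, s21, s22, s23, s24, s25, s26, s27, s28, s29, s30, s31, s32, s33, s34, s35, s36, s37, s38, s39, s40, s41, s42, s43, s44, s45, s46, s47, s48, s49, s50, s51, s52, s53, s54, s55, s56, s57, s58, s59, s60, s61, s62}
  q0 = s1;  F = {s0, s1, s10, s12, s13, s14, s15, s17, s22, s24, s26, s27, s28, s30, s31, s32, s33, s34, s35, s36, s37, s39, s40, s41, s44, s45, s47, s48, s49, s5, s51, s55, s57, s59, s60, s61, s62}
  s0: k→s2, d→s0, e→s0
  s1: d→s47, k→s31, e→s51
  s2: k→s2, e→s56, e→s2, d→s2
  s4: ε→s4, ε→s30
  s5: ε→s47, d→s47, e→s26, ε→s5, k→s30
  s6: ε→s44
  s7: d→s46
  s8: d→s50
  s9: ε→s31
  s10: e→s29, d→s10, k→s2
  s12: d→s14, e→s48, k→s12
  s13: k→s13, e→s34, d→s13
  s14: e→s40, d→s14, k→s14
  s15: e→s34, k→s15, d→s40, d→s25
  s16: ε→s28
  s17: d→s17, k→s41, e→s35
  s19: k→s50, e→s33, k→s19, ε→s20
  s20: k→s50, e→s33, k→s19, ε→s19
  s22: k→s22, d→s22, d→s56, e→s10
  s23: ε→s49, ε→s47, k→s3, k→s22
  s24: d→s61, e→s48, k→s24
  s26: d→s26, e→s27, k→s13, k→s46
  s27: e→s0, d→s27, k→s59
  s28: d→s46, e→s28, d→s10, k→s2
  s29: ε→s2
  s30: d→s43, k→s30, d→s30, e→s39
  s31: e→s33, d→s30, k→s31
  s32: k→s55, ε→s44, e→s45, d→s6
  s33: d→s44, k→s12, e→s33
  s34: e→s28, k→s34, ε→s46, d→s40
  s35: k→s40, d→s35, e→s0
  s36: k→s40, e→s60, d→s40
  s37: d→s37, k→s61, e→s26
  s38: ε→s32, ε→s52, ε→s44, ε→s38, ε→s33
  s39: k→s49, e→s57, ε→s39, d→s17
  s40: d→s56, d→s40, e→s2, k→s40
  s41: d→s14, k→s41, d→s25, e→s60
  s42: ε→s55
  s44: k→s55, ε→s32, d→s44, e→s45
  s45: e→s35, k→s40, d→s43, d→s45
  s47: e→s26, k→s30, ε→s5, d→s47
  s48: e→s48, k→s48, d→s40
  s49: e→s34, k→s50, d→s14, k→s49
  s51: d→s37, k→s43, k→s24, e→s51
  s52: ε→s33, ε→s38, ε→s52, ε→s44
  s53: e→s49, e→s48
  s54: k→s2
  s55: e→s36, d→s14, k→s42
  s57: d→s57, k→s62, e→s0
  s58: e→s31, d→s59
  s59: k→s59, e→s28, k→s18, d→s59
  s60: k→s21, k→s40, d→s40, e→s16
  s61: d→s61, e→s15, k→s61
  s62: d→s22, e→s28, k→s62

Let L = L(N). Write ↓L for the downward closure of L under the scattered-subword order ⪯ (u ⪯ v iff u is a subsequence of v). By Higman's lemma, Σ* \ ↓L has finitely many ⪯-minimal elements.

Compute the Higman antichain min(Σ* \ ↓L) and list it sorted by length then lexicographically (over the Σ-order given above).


|Q|=63, |F|=37, |δ|=169 (27 ε).
min D↑ (36 st, q0=0, F={31}): 0:k→1,e→2,d→3 1:k→1,e→4,d→5 2:k→6,e→2,d→7 3:k→5,e→8,d→3 4:k→9,e→4,d→10 5:k→5,e→11,d→5 6:k→6,e→12,d→13 7:k→13,e→8,d→7 8:k→14,e→15,d→8 9:k→9,e→12,d→16 10:k→17,e→18,d→10 11:k→19,e→20,d→21 12:k→12,e→12,d→22 13:k→13,e→23,d→13 14:k→14,e→24,d→14 15:k→25,e→26,d→15 16:k→16,e→22,d→16 17:k→17,e→27,d→16 18:k→22,e→28,d→18 19:k→19,e→24,d→16 20:k→29,e→26,d→20 21:k→30,e→28,d→21 22:k→22,e→31,d→22 23:k→23,e→24,d→22 24:k→24,e→32,d→22 25:k→25,e→32,d→25 26:k→31,e→26,d→26 27:k→22,e→33,d→22 28:k→22,e→26,d→28 29:k→29,e→32,d→34 30:k→30,e→33,d→16 31:k→31,e→31,d→31 32:k→31,e→32,d→35 33:k→22,e→32,d→22 34:k→34,e→35,d→34 35:k→31,e→31,d→35 (ε-aug+det+¬).
'ekede': |S_i|=[49, 44, 30, 15, 7, 3] end={s2,s29,s56} rej; 5/5 single-dels accept.
'deeek': N↓-sim [49, 42, 32, 19, 8, 2] end={s2,s56} ∉↓L; 5/5 del acc.
'kekdee': N↓-sim [49, 42, 35, 24, 9, 5, 3] end={s2,s29,s56} — reject; 6/6 deletions ∈↓L.
'kedeke': run [49, 42, 35, 27, 15, 4, 2] end={s2,s56} rej; 6/6 del acc.
4 words, ⪯-incomp.

Antichain: [ekede, deeek, kekdee, kedeke].


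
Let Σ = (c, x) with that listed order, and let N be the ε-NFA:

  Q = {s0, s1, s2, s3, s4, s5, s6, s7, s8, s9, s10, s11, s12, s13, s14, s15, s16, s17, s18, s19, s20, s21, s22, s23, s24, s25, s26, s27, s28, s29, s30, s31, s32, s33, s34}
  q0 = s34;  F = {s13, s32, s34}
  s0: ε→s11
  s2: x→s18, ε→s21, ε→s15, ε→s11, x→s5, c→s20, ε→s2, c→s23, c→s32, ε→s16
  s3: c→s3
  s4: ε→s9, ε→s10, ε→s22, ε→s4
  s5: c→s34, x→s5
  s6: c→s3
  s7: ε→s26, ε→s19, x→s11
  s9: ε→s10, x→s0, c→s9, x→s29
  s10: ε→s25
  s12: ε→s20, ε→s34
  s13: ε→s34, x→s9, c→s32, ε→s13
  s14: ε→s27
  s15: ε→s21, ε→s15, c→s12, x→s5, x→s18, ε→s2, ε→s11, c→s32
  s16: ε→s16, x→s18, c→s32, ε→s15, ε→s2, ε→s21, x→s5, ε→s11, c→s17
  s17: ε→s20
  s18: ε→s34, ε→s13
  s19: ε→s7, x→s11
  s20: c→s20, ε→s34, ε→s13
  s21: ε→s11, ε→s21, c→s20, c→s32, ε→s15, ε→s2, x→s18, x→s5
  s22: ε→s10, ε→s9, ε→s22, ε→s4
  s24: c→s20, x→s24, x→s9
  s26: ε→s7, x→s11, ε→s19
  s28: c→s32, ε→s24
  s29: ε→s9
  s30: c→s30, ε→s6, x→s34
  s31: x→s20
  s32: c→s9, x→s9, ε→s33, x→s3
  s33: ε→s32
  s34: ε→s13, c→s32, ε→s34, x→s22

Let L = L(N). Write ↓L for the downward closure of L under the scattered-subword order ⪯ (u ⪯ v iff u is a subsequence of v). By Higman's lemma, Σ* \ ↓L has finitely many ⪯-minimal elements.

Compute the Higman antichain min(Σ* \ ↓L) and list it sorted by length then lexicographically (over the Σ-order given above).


A = [x, cc].

|Q|=35, |F|=3, |δ|=93 (51 ε).
min D↑ (3 st, q0=0, F={2}): 0:c→1,x→2 1:c→2,x→2 2:c→2,x→2 (ε-aug+det+¬).
'x': |S_i|=[13, 9] end={s0,s10,s11,s22,s25,s29,s3,s4,s9} ∉↓L; 1/1 single-dels accept.
'cc': |S_i|=[13, 9, 7] end={s0,s10,s11,s25,s29,s3,s9} — reject; 2/2 deletions ∈↓L.
2 minimals (antichain).


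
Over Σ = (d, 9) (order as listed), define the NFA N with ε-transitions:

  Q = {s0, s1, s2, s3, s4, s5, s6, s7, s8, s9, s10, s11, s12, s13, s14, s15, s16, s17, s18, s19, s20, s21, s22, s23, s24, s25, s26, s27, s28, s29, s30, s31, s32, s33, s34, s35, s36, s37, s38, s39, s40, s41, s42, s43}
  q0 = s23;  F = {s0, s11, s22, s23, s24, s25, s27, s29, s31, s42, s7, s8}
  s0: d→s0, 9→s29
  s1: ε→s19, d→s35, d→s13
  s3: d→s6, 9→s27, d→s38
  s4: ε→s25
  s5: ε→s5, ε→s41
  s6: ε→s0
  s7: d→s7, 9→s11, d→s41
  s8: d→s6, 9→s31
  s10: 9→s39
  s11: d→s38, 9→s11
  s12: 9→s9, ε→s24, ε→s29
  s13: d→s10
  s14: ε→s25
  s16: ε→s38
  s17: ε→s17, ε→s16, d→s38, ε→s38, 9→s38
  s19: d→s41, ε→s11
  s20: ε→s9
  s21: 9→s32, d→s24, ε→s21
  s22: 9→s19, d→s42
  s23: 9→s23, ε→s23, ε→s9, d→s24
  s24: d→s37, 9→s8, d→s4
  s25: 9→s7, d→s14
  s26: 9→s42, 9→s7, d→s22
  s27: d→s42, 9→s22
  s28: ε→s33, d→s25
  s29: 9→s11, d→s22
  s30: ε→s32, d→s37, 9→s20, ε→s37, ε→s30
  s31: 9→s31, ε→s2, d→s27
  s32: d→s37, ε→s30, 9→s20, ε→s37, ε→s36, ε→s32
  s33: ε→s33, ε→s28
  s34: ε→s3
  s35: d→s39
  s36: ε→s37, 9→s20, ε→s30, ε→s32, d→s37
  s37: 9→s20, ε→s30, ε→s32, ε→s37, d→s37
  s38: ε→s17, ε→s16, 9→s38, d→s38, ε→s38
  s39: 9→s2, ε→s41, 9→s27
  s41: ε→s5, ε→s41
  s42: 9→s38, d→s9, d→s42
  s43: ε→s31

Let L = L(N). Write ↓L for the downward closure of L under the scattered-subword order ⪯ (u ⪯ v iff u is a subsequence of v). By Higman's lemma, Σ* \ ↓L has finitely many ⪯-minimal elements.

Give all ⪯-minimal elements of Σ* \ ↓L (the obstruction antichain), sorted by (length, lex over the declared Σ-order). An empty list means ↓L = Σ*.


|Q|=44, |F|=12, |δ|=99 (42 ε).
min D↑ (13 st, q0=0, F={10}): 0:d→1,9→0 1:d→2,9→3 2:d→2,9→4 3:d→5,9→6 4:d→4,9→7 5:d→5,9→8 6:d→9,9→6 7:d→10,9→7 8:d→11,9→7 9:d→12,9→11 10:d→10,9→10 11:d→12,9→7 12:d→12,9→10.
'dd99d': N↓-sim [28, 27, 23, 13, 7, 5] end={s16,s17,s38,s41,s5} ∉↓L; 5/5 single-dels accept.
'd99dd9': |S_i|=[28, 27, 19, 14, 11, 7, 3] end={s16,s17,s38} rej; 6/6 single-dels accept.
2 words, ⪯-incomp.

A = [dd99d, d99dd9].


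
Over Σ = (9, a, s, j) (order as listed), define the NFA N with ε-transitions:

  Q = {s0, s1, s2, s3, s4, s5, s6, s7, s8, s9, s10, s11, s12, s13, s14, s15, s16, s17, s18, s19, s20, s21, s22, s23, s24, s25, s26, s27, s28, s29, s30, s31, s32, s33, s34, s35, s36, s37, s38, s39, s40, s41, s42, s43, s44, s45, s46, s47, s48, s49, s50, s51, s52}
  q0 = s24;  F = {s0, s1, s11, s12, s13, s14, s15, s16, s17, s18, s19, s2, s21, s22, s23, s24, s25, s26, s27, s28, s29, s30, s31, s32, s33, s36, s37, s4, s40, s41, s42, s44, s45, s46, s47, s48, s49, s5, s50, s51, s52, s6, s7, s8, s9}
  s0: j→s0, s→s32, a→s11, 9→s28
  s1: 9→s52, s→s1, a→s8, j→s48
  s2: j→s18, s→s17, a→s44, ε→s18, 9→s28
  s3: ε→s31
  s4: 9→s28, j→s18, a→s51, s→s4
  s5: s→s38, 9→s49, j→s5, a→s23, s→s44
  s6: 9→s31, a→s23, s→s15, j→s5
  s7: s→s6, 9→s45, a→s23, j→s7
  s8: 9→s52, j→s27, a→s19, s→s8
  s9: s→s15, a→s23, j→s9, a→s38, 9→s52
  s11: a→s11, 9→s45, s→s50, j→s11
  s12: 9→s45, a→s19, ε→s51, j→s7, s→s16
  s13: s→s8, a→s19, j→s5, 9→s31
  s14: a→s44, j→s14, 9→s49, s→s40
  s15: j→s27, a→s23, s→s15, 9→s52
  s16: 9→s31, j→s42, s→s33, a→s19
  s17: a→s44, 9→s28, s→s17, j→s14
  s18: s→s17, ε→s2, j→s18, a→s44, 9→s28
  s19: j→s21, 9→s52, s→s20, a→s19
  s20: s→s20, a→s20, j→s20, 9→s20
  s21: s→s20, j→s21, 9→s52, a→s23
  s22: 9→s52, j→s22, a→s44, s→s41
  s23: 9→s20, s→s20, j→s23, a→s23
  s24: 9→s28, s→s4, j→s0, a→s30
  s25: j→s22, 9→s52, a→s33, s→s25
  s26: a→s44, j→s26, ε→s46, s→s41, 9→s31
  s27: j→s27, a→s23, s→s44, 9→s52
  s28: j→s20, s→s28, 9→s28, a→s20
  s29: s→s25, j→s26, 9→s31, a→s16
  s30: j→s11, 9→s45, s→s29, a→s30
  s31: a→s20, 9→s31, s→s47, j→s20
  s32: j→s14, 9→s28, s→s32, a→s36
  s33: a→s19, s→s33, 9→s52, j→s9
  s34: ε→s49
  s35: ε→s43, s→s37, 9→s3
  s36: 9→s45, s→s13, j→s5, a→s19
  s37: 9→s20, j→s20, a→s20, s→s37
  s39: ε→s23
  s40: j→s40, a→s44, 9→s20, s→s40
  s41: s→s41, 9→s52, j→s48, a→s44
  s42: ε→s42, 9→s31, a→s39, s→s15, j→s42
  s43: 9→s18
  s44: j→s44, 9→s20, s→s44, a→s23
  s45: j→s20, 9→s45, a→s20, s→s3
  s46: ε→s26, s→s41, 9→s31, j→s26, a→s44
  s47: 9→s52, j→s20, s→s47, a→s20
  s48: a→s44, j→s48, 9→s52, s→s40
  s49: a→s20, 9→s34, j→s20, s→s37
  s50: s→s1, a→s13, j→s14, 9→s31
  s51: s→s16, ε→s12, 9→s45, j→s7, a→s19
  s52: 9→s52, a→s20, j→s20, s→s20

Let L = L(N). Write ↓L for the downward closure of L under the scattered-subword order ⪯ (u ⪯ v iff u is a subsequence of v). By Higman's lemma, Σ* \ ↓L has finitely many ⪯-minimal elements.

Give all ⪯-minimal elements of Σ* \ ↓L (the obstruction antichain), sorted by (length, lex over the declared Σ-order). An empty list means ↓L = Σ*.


Antichain: [9a, 9j, saas, sja9, ass9s, jsjs9].

|Q|=53, |F|=45, |δ|=200 (11 ε).
min D↑ (43 st, q0=0, F={5}): 0:9→1,a→2,s→3,j→4 1:9→1,a→5,s→1,j→5 2:9→6,a→2,s→7,j→8 3:9→1,a→9,s→3,j→10 4:9→1,a→8,s→11,j→4 5:9→5,a→5,s→5,j→5 6:9→6,a→5,s→12,j→5 7:9→12,a→13,s→14,j→15 8:9→6,a→8,s→16,j→8 9:9→6,a→17,s→13,j→18 10:9→1,a→19,s→20,j→10 11:9→1,a→21,s→11,j→22 12:9→12,a→5,s→23,j→5 13:9→12,a→17,s→24,j→25 14:9→26,a→24,s→14,j→27 15:9→12,a→19,s→28,j→15 16:9→12,a→29,s→30,j→22 17:9→26,a→17,s→5,j→31 18:9→6,a→32,s→33,j→18 19:9→5,a→32,s→19,j→19 20:9→1,a→19,s→20,j→22 21:9→6,a→17,s→29,j→34 22:9→35,a→19,s→36,j→22 23:9→26,a→5,s→23,j→5 24:9→26,a→17,s→24,j→37 25:9→12,a→32,s→38,j→25 26:9→26,a→5,s→5,j→5 27:9→26,a→19,s→28,j→27 28:9→26,a→19,s→28,j→39 29:9→12,a→17,s→40,j→34 30:9→26,a→40,s→30,j→39 31:9→26,a→32,s→5,j→31 32:9→5,a→32,s→5,j→32 33:9→12,a→32,s→38,j→34 34:9→35,a→32,s→19,j→34 35:9→35,a→5,s→41,j→5 36:9→5,a→19,s→36,j→36 37:9→26,a→32,s→38,j→37 38:9→26,a→32,s→38,j→42 39:9→26,a→19,s→36,j→39 40:9→26,a→17,s→40,j→42 41:9→5,a→5,s→41,j→5 42:9→26,a→32,s→19,j→42.
'9a': run [50, 10, 1] end={s20} ∉↓L; 2/2 del acc.
'9j': N↓-sim [50, 10, 1] end={s20} — reject; 2/2 deletions ∈↓L.
'saas': |S_i|=[50, 46, 29, 7, 1] end={s20} — reject; 4/4 del acc.
'sja9': |S_i|=[50, 46, 32, 5, 1] end={s20} rej; 4/4 deletions ∈↓L.
'ass9s': N↓-sim [50, 42, 35, 20, 2, 1] end={s20} rej; 5/5 del acc.
'jsjs9': N↓-sim [50, 41, 30, 14, 6, 1] end={s20} rej; 5/5 deletions ∈↓L.
6 minimals (antichain).


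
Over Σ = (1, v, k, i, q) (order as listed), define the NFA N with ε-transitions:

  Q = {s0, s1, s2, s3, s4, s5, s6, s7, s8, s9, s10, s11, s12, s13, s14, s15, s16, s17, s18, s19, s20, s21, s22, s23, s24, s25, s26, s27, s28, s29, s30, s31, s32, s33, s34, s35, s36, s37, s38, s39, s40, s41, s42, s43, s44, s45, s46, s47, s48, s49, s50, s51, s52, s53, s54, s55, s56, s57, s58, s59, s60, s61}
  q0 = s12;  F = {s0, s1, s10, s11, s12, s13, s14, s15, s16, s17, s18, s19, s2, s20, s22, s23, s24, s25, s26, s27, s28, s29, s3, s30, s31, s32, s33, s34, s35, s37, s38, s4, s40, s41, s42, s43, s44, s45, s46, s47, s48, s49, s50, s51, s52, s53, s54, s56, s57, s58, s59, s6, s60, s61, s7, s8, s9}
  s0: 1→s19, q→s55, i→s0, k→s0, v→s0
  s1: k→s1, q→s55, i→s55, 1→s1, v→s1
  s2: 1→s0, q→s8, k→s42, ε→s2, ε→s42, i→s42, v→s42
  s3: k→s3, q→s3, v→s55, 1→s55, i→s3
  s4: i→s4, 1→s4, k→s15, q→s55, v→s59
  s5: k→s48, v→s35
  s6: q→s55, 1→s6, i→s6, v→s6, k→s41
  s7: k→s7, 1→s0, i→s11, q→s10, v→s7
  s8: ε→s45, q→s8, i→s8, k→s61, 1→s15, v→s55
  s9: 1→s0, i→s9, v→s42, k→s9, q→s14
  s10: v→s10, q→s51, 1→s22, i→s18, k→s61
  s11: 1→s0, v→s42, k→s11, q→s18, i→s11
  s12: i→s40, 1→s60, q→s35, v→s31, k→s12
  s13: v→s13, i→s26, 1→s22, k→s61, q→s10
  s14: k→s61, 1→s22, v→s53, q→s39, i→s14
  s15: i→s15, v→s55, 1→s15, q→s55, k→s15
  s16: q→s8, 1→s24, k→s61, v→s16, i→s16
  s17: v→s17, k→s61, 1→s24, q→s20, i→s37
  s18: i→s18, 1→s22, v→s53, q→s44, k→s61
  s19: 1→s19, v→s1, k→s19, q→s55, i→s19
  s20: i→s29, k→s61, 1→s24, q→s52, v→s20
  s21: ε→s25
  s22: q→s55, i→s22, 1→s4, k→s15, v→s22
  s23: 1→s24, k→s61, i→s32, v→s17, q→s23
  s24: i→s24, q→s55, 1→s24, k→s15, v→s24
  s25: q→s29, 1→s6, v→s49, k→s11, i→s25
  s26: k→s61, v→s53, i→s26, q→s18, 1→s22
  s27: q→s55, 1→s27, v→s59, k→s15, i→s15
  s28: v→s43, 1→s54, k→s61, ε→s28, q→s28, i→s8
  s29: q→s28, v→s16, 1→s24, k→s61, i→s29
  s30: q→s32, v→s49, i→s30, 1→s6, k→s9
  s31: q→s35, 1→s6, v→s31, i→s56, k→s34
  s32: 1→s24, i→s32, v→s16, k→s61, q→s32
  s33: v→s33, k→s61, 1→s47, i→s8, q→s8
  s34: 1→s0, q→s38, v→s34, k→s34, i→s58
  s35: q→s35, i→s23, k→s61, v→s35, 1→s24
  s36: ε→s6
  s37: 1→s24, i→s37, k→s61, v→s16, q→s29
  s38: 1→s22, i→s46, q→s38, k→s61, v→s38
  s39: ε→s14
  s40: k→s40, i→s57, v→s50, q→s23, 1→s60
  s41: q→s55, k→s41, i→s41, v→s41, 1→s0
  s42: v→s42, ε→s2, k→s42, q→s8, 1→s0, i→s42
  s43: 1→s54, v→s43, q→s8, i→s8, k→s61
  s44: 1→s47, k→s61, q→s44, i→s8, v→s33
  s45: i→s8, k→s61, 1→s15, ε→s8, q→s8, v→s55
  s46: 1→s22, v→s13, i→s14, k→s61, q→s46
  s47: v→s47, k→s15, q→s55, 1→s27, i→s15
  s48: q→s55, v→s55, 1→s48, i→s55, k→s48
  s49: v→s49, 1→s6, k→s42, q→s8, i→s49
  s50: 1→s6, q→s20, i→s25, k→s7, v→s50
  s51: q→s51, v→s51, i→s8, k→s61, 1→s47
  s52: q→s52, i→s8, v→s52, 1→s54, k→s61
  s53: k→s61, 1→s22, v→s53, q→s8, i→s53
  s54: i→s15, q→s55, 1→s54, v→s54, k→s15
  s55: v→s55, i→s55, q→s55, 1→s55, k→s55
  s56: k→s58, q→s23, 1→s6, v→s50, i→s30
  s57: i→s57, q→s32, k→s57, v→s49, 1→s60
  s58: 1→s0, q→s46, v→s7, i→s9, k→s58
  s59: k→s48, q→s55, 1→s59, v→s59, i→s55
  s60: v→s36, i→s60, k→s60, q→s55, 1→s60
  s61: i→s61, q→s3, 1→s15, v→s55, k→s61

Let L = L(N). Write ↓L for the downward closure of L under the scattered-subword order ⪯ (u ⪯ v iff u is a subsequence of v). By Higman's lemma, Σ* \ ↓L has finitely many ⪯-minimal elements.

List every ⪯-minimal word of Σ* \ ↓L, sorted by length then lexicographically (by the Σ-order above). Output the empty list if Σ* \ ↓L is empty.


min(Σ*\↓L) = [1q, qkv, qkq1, iivqv, vk11vi, ivqqiv].

|Q|=62, |F|=57, |δ|=301 (9 ε).
min D↑ (56 st, q0=0, F={6}): 0:1→1,v→2,k→0,i→3,q→4 1:1→1,v→5,k→1,i→1,q→6 2:1→5,v→2,k→7,i→8,q→4 3:1→1,v→9,k→3,i→10,q→11 4:1→12,v→4,k→13,i→11,q→4 5:1→5,v→5,k→14,i→5,q→6 6:1→6,v→6,k→6,i→6,q→6 7:1→15,v→7,k→7,i→16,q→17 8:1→5,v→9,k→16,i→18,q→11 9:1→5,v→9,k→19,i→20,q→21 10:1→1,v→22,k→10,i→10,q→23 11:1→12,v→24,k→13,i→23,q→11 12:1→12,v→12,k→25,i→12,q→6 13:1→25,v→6,k→13,i→13,q→26 14:1→15,v→14,k→14,i→14,q→6 15:1→27,v→15,k→15,i→15,q→6 16:1→15,v→19,k→16,i→28,q→29 17:1→30,v→17,k→13,i→29,q→17 18:1→5,v→22,k→28,i→18,q→23 19:1→15,v→19,k→19,i→31,q→32 20:1→5,v→22,k→31,i→20,q→33 21:1→12,v→21,k→13,i→33,q→34 22:1→5,v→22,k→35,i→22,q→36 23:1→12,v→37,k→13,i→23,q→23 24:1→12,v→24,k→13,i→38,q→21 25:1→25,v→6,k→25,i→25,q→6 26:1→6,v→6,k→26,i→26,q→26 27:1→27,v→39,k→27,i→27,q→6 28:1→15,v→35,k→28,i→28,q→40 29:1→30,v→41,k→13,i→40,q→29 30:1→42,v→30,k→25,i→30,q→6 31:1→15,v→35,k→31,i→31,q→43 32:1→30,v→32,k→13,i→43,q→44 33:1→12,v→37,k→13,i→33,q→45 34:1→46,v→34,k→13,i→36,q→34 35:1→15,v→35,k→35,i→35,q→36 36:1→25,v→6,k→13,i→36,q→36 37:1→12,v→37,k→13,i→37,q→36 38:1→12,v→37,k→13,i→38,q→33 39:1→39,v→39,k→39,i→6,q→6 40:1→30,v→47,k→13,i→40,q→40 41:1→30,v→41,k→13,i→48,q→32 42:1→42,v→49,k→25,i→42,q→6 43:1→30,v→47,k→13,i→43,q→50 44:1→51,v→44,k→13,i→36,q→44 45:1→46,v→52,k→13,i→36,q→45 46:1→46,v→46,k→25,i→25,q→6 47:1→30,v→47,k→13,i→47,q→36 48:1→30,v→47,k→13,i→48,q→43 49:1→49,v→49,k→53,i→6,q→6 50:1→51,v→54,k→13,i→36,q→50 51:1→55,v→51,k→25,i→25,q→6 52:1→46,v→52,k→13,i→36,q→36 53:1→53,v→6,k→53,i→6,q→6 54:1→51,v→54,k→13,i→36,q→36 55:1→55,v→49,k→25,i→25,q→6 [Hopcroft].
'1q': run [60, 17, 1] end={s55} ∉↓L; 2/2 del acc.
'qkv': N↓-sim [60, 37, 5, 1] end={s55} — reject; 3/3 single-dels accept.
'qkq1': run [60, 37, 5, 2, 1] end={s55} ∉↓L; 4/4 deletions ∈↓L.
'iivqv': run [60, 55, 42, 27, 6, 1] end={s55} — reject; 5/5 del acc.
'vk11vi': run [60, 56, 35, 11, 8, 4, 1] end={s55} rej; 6/6 del acc.
'ivqqiv': |S_i|=[60, 55, 43, 26, 17, 6, 1] end={s55} ∉↓L; 6/6 deletions ∈↓L.
6 obstructions.


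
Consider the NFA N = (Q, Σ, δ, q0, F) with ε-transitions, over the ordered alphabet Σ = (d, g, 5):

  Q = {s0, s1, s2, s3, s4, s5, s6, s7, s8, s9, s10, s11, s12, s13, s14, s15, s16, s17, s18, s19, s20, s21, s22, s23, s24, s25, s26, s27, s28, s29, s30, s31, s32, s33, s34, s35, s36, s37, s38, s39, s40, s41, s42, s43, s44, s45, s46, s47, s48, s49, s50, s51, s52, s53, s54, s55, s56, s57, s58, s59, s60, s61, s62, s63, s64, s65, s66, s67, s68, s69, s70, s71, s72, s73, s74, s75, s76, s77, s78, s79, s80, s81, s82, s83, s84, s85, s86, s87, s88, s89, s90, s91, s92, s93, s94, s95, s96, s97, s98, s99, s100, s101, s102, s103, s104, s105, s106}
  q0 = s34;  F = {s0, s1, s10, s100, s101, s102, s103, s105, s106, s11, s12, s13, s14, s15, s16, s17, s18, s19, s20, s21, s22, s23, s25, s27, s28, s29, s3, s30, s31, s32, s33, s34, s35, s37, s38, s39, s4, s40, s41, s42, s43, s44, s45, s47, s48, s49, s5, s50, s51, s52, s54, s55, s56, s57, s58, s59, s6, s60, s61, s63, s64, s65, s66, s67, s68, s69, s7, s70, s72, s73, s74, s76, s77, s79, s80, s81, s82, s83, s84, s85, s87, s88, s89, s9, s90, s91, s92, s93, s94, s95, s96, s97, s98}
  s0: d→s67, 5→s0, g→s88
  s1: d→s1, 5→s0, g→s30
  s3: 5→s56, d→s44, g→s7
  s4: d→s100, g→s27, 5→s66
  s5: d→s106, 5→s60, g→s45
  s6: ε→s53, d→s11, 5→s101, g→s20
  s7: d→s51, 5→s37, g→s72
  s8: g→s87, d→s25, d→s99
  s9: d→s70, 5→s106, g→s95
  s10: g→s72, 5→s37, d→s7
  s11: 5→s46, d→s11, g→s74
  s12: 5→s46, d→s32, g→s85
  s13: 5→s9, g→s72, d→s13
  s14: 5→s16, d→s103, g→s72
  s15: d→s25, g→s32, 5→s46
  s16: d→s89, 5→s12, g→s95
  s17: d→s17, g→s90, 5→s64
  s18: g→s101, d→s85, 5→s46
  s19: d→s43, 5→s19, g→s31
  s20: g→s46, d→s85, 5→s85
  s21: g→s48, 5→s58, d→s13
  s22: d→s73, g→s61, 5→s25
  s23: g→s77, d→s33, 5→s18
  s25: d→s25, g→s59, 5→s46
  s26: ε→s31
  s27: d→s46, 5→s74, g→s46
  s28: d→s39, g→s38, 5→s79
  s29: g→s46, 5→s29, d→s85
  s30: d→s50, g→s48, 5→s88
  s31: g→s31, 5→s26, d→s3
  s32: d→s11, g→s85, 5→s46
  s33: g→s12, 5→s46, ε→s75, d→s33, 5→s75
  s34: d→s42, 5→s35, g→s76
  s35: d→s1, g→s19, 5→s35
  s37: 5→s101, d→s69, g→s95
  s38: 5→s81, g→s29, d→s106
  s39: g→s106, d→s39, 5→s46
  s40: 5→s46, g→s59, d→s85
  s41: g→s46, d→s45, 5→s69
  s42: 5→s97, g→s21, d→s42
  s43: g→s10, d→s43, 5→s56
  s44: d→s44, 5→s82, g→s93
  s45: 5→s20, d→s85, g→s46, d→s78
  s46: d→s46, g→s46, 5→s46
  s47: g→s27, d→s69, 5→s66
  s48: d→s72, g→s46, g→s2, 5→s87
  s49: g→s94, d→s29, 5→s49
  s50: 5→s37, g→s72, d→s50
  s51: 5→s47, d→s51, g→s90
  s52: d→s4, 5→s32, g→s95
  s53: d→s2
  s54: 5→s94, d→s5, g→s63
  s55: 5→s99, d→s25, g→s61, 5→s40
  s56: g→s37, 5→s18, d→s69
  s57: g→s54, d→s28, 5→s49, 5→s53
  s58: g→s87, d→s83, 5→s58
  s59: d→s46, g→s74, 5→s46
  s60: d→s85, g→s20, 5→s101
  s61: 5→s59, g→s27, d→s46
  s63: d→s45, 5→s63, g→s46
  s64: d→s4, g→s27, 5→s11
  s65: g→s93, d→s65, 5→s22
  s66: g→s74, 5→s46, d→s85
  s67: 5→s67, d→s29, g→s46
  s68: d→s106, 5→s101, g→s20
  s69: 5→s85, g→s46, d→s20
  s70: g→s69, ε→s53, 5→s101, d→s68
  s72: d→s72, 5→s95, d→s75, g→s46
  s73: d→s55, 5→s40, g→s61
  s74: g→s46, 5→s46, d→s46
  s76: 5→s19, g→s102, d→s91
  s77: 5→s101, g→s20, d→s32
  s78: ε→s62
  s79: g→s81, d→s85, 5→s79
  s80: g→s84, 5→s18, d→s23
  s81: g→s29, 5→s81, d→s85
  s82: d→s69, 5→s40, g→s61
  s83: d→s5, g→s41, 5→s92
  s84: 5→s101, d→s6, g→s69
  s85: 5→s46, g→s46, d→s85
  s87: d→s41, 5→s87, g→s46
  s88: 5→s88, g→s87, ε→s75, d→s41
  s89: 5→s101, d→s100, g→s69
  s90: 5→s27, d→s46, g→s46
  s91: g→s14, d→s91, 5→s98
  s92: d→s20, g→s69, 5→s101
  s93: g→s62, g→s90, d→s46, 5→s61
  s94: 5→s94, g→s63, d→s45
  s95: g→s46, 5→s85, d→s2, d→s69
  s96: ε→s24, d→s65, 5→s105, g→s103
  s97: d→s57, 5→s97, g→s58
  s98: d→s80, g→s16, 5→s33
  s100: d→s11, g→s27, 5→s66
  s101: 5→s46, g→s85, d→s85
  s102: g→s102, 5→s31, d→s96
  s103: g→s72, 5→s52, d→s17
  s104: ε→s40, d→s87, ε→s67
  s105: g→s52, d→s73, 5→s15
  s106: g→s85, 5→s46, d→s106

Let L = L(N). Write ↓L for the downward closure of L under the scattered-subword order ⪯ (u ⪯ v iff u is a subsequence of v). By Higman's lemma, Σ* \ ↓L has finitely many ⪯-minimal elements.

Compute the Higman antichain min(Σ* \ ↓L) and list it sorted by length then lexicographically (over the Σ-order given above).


min(Σ*\↓L) = [dggg, gd555, 5d5dg, d5ddd5, ggddgd].

|Q|=107, |F|=93, |δ|=304 (9 ε).
min D↑ (94 st, q0=0, F={23}): 0:d→1,g→2,5→3 1:d→1,g→4,5→5 2:d→6,g→7,5→8 3:d→9,g→8,5→3 4:d→10,g→11,5→12 5:d→13,g→12,5→5 6:d→6,g→14,5→15 7:d→16,g→7,5→17 8:d→18,g→17,5→8 9:d→9,g→19,5→20 10:d→10,g→21,5→22 11:d→21,g→23,5→24 12:d→25,g→24,5→12 13:d→26,g→27,5→28 14:d→29,g→21,5→30 15:d→31,g→30,5→32 16:d→33,g→29,5→34 17:d→35,g→17,5→17 18:d→18,g→36,5→37 19:d→38,g→11,5→39 20:d→40,g→39,5→20 21:d→21,g→23,5→41 22:d→42,g→41,5→43 23:d→23,g→23,5→23 24:d→44,g→23,5→24 25:d→45,g→44,5→46 26:d→47,g→48,5→49 27:d→45,g→50,5→51 28:d→52,g→51,5→28 29:d→53,g→21,5→54 30:d→55,g→41,5→56 31:d→57,g→58,5→59 32:d→32,g→56,5→23 33:d→33,g→60,5→61 34:d→62,g→54,5→63 35:d→64,g→65,5→37 36:d→65,g→21,5→66 37:d→67,g→66,5→59 38:d→38,g→21,5→66 39:d→44,g→24,5→39 40:d→52,g→23,5→40 41:d→67,g→23,5→68 42:d→69,g→67,5→70 43:d→43,g→68,5→23 44:d→71,g→23,5→67 45:d→43,g→71,5→72 46:d→73,g→67,5→70 47:d→47,g→43,5→23 48:d→43,g→52,5→74 49:d→68,g→74,5→49 50:d→71,g→23,5→50 51:d→71,g→50,5→51 52:d→68,g→23,5→52 53:d→53,g→75,5→76 54:d→77,g→41,5→78 55:d→79,g→67,5→70 56:d→78,g→68,5→23 57:d→32,g→80,5→59 58:d→81,g→67,5→70 59:d→68,g→70,5→23 60:d→23,g→75,5→82 61:d→62,g→82,5→83 62:d→84,g→82,5→85 63:d→83,g→78,5→23 64:d→64,g→60,5→86 65:d→87,g→21,5→66 66:d→67,g→41,5→70 67:d→73,g→23,5→68 68:d→68,g→23,5→23 69:d→43,g→73,5→70 70:d→68,g→68,5→23 71:d→68,g→23,5→73 72:d→68,g→73,5→70 73:d→68,g→23,5→68 74:d→68,g→52,5→74 75:d→23,g→23,5→88 76:d→77,g→88,5→89 77:d→79,g→88,5→90 78:d→89,g→68,5→23 79:d→89,g→88,5→90 80:d→78,g→73,5→70 81:d→89,g→73,5→70 82:d→23,g→88,5→91 83:d→83,g→91,5→23 84:d→83,g→82,5→85 85:d→68,g→91,5→23 86:d→67,g→82,5→85 87:d→87,g→75,5→92 88:d→23,g→23,5→93 89:d→89,g→93,5→23 90:d→68,g→93,5→23 91:d→23,g→93,5→23 92:d→67,g→88,5→90 93:d→23,g→23,5→23.
'dggg': |S_i|=[102, 95, 63, 19, 2] end={s2,s46} ∉↓L; 4/4 single-dels accept.
'gd555': |S_i|=[102, 90, 73, 49, 17, 2] end={s46,s75} ∉↓L; 5/5 deletions ∈↓L.
'5d5dg': N↓-sim [102, 89, 75, 37, 11, 1] end={s46} ∉↓L; 5/5 del acc.
'd5ddd5': run [102, 95, 72, 54, 38, 15, 2] end={s46,s75} rej; 6/6 del acc.
'ggddgd': |S_i|=[102, 90, 64, 51, 34, 8, 1] end={s46} ∉↓L; 6/6 deletions ∈↓L.
5 minimals (antichain).


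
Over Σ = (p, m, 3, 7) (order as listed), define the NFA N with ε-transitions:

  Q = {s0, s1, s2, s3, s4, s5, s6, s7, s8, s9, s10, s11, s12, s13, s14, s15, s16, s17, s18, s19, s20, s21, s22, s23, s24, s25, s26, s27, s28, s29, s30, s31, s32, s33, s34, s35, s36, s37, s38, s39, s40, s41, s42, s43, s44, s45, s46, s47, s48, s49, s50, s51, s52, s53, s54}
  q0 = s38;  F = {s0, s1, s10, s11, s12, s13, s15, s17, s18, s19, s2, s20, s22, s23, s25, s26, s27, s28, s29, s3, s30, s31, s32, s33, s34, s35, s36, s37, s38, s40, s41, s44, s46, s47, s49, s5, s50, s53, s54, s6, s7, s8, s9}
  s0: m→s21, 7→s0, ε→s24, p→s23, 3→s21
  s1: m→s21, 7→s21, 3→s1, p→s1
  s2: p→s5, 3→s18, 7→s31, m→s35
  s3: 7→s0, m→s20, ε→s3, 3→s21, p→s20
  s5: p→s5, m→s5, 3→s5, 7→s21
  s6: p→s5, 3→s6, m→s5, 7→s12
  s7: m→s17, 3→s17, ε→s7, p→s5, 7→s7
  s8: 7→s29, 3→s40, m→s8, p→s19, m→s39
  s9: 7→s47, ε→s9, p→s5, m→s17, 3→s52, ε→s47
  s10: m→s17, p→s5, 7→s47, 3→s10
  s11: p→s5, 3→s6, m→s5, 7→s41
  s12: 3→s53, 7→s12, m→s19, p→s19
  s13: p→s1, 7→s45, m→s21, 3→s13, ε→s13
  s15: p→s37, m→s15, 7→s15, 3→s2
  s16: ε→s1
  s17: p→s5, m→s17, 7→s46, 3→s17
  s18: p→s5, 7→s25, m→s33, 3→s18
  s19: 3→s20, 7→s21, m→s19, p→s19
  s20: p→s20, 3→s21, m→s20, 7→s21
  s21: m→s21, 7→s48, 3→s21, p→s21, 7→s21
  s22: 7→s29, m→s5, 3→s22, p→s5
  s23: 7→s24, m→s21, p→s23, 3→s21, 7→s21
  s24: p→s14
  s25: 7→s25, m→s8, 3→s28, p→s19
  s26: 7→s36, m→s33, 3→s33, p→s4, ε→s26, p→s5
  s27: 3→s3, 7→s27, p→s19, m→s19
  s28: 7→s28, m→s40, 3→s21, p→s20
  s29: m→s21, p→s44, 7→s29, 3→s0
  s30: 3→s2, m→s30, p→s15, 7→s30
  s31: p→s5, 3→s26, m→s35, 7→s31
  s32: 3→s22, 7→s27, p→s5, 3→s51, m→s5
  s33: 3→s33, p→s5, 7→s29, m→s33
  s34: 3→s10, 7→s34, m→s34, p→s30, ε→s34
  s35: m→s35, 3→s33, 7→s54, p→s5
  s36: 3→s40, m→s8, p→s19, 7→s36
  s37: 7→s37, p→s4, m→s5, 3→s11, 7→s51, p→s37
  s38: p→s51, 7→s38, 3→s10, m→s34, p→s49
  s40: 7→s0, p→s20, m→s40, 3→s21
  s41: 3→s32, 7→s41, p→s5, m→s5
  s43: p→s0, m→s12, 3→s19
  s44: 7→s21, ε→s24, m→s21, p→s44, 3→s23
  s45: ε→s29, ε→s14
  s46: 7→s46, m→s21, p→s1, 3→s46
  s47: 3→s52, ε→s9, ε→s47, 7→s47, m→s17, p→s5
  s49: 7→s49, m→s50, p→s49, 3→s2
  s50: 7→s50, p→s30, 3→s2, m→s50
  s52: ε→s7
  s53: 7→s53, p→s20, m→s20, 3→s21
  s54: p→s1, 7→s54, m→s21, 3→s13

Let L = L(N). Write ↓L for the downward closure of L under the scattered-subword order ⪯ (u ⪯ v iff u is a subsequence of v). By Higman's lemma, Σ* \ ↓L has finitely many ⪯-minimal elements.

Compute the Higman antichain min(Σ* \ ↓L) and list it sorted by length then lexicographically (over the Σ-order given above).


|Q|=55, |F|=43, |δ|=203 (15 ε).
min D↑ (43 st, q0=0, F={14}): 0:p→1,m→2,3→3,7→0 1:p→1,m→4,3→5,7→1 2:p→6,m→2,3→3,7→2 3:p→7,m→8,3→3,7→9 4:p→6,m→4,3→5,7→4 5:p→7,m→10,3→11,7→12 6:p→13,m→6,3→5,7→6 7:p→7,m→7,3→7,7→14 8:p→7,m→8,3→8,7→15 9:p→7,m→8,3→16,7→9 10:p→7,m→10,3→17,7→18 11:p→7,m→17,3→11,7→19 12:p→7,m→10,3→20,7→12 13:p→21,m→13,3→5,7→13 14:p→14,m→14,3→14,7→14 15:p→22,m→14,3→15,7→15 16:p→7,m→8,3→8,7→16 17:p→7,m→17,3→17,7→23 18:p→22,m→14,3→24,7→18 19:p→25,m→26,3→27,7→19 20:p→7,m→17,3→17,7→28 21:p→21,m→7,3→29,7→21 22:p→22,m→14,3→22,7→14 23:p→30,m→14,3→31,7→23 24:p→22,m→14,3→24,7→23 25:p→25,m→25,3→32,7→14 26:p→25,m→26,3→33,7→23 27:p→32,m→33,3→14,7→27 28:p→25,m→26,3→33,7→28 29:p→7,m→7,3→34,7→35 30:p→30,m→14,3→36,7→14 31:p→36,m→14,3→14,7→31 32:p→32,m→32,3→14,7→14 33:p→32,m→33,3→14,7→31 34:p→7,m→7,3→34,7→37 35:p→7,m→7,3→38,7→35 36:p→36,m→14,3→14,7→14 37:p→25,m→25,3→39,7→37 38:p→7,m→7,3→40,7→41 39:p→32,m→32,3→14,7→39 40:p→7,m→7,3→40,7→23 41:p→25,m→25,3→42,7→41 42:p→32,m→32,3→14,7→31 (ε-aug+det+¬).
'3p7': run [52, 45, 11, 4] end={s14,s21,s24,s48} — reject; 3/3 single-dels accept.
'3m7m': N↓-sim [52, 45, 22, 13, 2] end={s21,s48} rej; 4/4 single-dels accept.
'p33733': run [52, 43, 38, 32, 21, 11, 2] end={s21,s48} rej; 6/6 deletions ∈↓L.
'mpppm7': |S_i|=[52, 50, 41, 40, 24, 5, 2] end={s21,s48} ∉↓L; 6/6 single-dels accept.
'37337m': N↓-sim [52, 45, 40, 32, 20, 11, 2] end={s21,s48} ∉↓L; 6/6 del acc.
5 words, ⪯-incomp.

A = [3p7, 3m7m, p33733, mpppm7, 37337m].


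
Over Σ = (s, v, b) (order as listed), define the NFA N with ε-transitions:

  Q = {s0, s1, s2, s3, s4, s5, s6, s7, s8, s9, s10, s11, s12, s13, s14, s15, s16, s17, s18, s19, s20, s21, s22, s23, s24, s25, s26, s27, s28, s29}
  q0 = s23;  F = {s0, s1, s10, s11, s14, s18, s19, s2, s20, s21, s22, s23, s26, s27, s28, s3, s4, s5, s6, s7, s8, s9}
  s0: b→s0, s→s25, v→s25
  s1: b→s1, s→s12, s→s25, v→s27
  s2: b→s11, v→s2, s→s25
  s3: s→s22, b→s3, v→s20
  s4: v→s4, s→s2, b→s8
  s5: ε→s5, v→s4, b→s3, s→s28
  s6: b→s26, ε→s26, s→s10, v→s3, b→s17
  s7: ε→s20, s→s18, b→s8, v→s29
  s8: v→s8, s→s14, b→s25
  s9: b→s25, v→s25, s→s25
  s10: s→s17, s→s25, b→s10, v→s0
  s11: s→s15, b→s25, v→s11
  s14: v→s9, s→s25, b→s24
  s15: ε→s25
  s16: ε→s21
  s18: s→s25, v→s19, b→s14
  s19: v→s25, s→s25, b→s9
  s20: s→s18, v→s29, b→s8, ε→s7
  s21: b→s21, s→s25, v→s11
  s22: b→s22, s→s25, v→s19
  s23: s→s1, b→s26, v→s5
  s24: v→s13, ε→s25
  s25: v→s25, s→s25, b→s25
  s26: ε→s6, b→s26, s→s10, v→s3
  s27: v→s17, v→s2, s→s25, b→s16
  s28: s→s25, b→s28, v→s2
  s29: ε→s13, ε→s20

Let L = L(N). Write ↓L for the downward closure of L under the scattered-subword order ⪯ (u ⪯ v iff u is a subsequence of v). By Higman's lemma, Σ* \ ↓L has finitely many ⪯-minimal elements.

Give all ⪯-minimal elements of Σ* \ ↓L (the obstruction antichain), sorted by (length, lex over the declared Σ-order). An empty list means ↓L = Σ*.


min(Σ*\↓L) = [ss, vvbb, bsvv, svbvb].

|Q|=30, |F|=22, |δ|=84 (10 ε).
min D↑ (21 st, q0=0, F={4}): 0:s→1,v→2,b→3 1:s→4,v→5,b→1 2:s→6,v→7,b→8 3:s→9,v→8,b→3 4:s→4,v→4,b→4 5:s→4,v→10,b→11 6:s→4,v→10,b→6 7:s→10,v→7,b→12 8:s→13,v→14,b→8 9:s→4,v→15,b→9 10:s→4,v→10,b→16 11:s→4,v→16,b→11 12:s→17,v→12,b→4 13:s→4,v→18,b→13 14:s→19,v→14,b→12 15:s→4,v→4,b→15 16:s→4,v→16,b→4 17:s→4,v→20,b→4 18:s→4,v→4,b→20 19:s→4,v→18,b→17 20:s→4,v→4,b→4 (ε-aug+det+¬).
'ss': run [30, 20, 4] end={s12,s15,s17,s25} ∉↓L; 2/2 single-dels accept.
'vvbb': |S_i|=[30, 24, 16, 8, 3] end={s13,s24,s25} rej; 4/4 single-dels accept.
'bsvv': run [30, 27, 13, 5, 1] end={s25} ∉↓L; 4/4 deletions ∈↓L.
'svbvb': run [30, 20, 12, 7, 3, 1] end={s25} rej; 5/5 deletions ∈↓L.
4 obstructions.


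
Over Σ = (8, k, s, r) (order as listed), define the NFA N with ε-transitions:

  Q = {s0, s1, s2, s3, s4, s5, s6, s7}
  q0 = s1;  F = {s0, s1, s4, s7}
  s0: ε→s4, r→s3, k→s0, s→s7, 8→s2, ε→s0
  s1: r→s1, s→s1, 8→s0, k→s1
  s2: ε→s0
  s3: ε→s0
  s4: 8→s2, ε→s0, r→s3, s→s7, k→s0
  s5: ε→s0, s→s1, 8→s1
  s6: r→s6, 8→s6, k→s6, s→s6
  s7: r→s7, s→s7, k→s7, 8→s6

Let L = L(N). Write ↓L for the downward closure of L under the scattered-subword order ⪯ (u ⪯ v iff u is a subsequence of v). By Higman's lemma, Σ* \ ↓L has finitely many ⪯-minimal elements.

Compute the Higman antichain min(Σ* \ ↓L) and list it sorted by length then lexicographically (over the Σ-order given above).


min(Σ*\↓L) = [8s8].

|Q|=8, |F|=4, |δ|=28 (6 ε).
min D↑ (4 st, q0=0, F={3}): 0:8→1,k→0,s→0,r→0 1:8→1,k→1,s→2,r→1 2:8→3,k→2,s→2,r→2 3:8→3,k→3,s→3,r→3.
'8s8': N↓-sim [7, 6, 2, 1] end={s6} rej; 3/3 single-dels accept.
1 obstructions.


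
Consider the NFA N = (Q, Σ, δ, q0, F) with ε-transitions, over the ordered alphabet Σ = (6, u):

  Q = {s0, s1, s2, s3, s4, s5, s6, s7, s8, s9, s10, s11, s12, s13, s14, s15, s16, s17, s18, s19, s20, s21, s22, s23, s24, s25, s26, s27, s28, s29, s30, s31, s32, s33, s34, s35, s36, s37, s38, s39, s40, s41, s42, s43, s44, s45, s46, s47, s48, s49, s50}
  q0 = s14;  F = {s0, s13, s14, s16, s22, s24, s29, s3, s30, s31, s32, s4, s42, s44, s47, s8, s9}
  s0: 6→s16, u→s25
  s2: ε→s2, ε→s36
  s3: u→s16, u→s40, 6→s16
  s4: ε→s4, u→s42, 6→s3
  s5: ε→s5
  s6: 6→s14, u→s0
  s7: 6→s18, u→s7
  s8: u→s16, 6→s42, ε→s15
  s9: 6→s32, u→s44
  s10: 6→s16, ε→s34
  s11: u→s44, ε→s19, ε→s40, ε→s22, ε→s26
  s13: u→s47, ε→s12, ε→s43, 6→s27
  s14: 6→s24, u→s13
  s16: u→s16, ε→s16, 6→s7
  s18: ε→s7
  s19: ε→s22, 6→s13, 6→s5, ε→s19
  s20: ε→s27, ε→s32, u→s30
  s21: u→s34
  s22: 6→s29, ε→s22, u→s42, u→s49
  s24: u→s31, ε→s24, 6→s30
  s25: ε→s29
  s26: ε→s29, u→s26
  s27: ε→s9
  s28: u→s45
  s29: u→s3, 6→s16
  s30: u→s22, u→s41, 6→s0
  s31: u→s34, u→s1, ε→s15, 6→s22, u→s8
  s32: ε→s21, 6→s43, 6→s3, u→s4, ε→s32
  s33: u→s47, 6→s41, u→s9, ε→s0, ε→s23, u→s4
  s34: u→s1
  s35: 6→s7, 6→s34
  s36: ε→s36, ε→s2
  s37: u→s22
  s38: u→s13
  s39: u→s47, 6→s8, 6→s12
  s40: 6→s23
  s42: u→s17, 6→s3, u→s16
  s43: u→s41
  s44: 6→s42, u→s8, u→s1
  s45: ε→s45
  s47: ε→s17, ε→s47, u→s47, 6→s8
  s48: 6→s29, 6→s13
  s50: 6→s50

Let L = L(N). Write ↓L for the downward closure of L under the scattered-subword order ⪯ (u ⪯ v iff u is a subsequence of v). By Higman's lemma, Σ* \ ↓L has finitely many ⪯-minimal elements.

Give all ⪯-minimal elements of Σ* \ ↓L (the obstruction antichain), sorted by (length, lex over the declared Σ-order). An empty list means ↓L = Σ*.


|Q|=51, |F|=17, |δ|=104 (33 ε).
min D↑ (18 st, q0=0, F={17}): 0:6→1,u→2 1:6→3,u→4 2:6→5,u→6 3:6→7,u→8 4:6→8,u→9 5:6→10,u→11 6:6→9,u→6 7:6→12,u→13 8:6→13,u→14 9:6→14,u→12 10:6→15,u→16 11:6→14,u→9 12:6→17,u→12 13:6→12,u→15 14:6→15,u→12 15:6→12,u→12 16:6→15,u→14 17:6→17,u→17.
'66666': |S_i|=[32, 28, 21, 11, 4, 2] end={s18,s7} — reject; 5/5 del acc.
'6uuu6': |S_i|=[32, 28, 20, 13, 7, 3] end={s18,s23,s7} — reject; 5/5 del acc.
'uu6u6': run [32, 28, 17, 10, 6, 3] end={s18,s23,s7} ∉↓L; 5/5 deletions ∈↓L.
'u666u6': N↓-sim [32, 28, 23, 16, 8, 6, 3] end={s18,s23,s7} rej; 6/6 deletions ∈↓L.
4 words, ⪯-incomp.

Antichain: [66666, 6uuu6, uu6u6, u666u6].
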